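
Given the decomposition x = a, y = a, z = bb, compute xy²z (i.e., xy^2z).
aaabb

Given x = 'a', y = 'a', z = 'bb' and i = 2:

xy^2z = x + y·y·...·y (2 times) + z
       = 'a' + 'a'^2 + 'bb'
       = 'a' + 'aa' + 'bb'
       = 'aaabb'

The pumped string is 'aaabb' with length 5.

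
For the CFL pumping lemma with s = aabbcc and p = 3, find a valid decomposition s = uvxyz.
u='aa', v='b', x='b', y='c', z='c'

For s = aabbcc with pumping length p = 3:

One valid decomposition:
- u = 'aa'
- v = 'b'
- x = 'b'
- y = 'c'
- z = 'c'

Verification:
- uvxyz = 'aa' + 'b' + 'b' + 'c' + 'c' = aabbcc ✓
- |vxy| = |'bbc'| = 3 ≤ 3 ✓
- |vy| = |'bc'| = 2 > 0 ✓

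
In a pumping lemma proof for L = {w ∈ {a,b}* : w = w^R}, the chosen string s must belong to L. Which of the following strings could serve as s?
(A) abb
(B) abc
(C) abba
(C) abba

The pumping lemma is applied to a string s that lies in L, so first check membership of each option:
- (A) abb reversed is bba ≠ abb, so it is not a palindrome and is not in L ✗
- (B) abc reversed is cba ≠ abc, so it is not a palindrome and is not in L ✗
- (C) abba reversed is abba, the same string, so it is a palindrome and is in L ✓

Only (C) abba is in L, so it is the only candidate that could play the role of s.
(In a complete proof one picks s in terms of the pumping length p so that |s| ≥ p is guaranteed; a fixed string like abba illustrates the shape of such an s.)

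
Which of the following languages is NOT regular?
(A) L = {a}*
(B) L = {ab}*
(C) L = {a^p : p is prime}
(C) {a^p : p is prime}

(C) L = {a^p : p is prime} is NOT regular.

The pumping lemma can be used to prove this:
After pumping, the length becomes composite

The other languages are regular because they can be recognized by finite automata.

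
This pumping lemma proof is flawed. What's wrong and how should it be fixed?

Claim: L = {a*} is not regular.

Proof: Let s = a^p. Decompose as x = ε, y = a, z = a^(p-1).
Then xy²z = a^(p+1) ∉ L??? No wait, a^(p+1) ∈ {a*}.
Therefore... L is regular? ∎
Error: The proof attempts to show a*  is not regular, but a* IS regular!

Correction: a* is a regular language (recognized by a simple DFA with one accepting state and self-loop on 'a'). The pumping lemma can only prove non-regularity, not regularity. For regular languages, pumping always works.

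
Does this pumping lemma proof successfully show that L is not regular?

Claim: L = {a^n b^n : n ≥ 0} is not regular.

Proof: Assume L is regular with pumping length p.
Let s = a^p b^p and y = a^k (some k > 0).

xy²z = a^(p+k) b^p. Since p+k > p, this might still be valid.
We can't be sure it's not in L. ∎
The proof is INCORRECT.

Error: The conclusion is wrong.
xy²z = a^(p+k) b^p is definitely NOT in L because the number of a's (p+k) ≠ number of b's (p).
The proof incorrectly doubts what is actually a valid contradiction.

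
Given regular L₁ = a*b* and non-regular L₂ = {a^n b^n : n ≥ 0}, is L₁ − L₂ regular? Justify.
No — L₁ − L₂ is not regular.

a*b* − {a^n b^n} = {a^n b^m : n ≠ m}. If this were regular, then its complement intersected with a*b*, namely {a^n b^n : n ≥ 0}, would be regular too (closure under complement and intersection) — contradiction. So L₁ − L₂ is not regular.

Note that the bare facts "L₁ regular, L₂ non-regular" do not settle the question by themselves: the closure of regular languages under ∪, ∩, complement and difference applies only when BOTH operands are regular. With a non-regular operand the result can come out regular or non-regular depending on the specific languages, so one has to work out L₁ − L₂ for this particular pair, as above.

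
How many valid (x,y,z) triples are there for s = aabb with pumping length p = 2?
3

For s = 'aabb' with pumping length p = 2:

Constraints: |xy| ≤ 2, |y| > 0

Valid decompositions (|xy| ≤ p, |y| ≥ 1):
  • x='', y='a', z='abb'
  • x='a', y='a', z='bb'
  • x='', y='aa', z='bb'

Total count: 3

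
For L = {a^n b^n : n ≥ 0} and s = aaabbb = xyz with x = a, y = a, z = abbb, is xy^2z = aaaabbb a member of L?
No

xy²z = a · aa · abbb = aaaabbb.
aaaabbb has 4 a's and 3 b's; 4 ≠ 3, so it is not in L.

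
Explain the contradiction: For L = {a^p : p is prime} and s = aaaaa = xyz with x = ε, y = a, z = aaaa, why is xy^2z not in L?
xy²z = aaaaaa ∉ L

Pumping with i = 2 replaces y = a by y² = aa:
- Original: s = xyz = aaaaa; aaaaa has length 5, which is prime, so it is in L
- Pumped: xy²z = ε · aa · aaaa = aaaaaa
- aaaaaa has length 6 = 2 × 3, which is not prime, so it is not in L

The pumping lemma would require xy²z ∈ L, so this decomposition yields a contradiction.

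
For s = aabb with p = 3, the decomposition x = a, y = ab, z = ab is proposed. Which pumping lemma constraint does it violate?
Violated: xyz = s

The decomposition x = a, y = ab, z = ab for s = aabb with p = 3
violates the constraint: xyz = s

xyz = 'a' + 'ab' + 'ab' = 'aabab' ≠ 'aabb' = s. The decomposition doesn't reconstruct s.

Pumping lemma constraints:
1. xyz = s (decomposition is valid)
2. |xy| ≤ p
3. |y| > 0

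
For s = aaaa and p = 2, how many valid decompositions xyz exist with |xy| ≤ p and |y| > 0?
3

For s = 'aaaa' with pumping length p = 2:

Constraints: |xy| ≤ 2, |y| > 0

Valid decompositions (|xy| ≤ p, |y| ≥ 1):
  • x='', y='a', z='aaa'
  • x='a', y='a', z='aa'
  • x='', y='aa', z='aa'

Total count: 3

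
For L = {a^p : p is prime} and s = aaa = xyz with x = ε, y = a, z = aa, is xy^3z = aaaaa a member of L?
Yes

xy³z = ε · aaa · aa = aaaaa.
aaaaa has length 5, which is prime, so it is in L.
(A single pumped string landing in L is not a contradiction by itself; a non-regularity proof needs some i for which xy^i z ∉ L, for every admissible decomposition.)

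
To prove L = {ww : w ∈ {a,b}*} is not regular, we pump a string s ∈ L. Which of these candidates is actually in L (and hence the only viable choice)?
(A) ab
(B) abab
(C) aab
(B) abab

The pumping lemma is applied to a string s that lies in L, so first check membership of each option:
- (A) ab has length 2; its halves are a and b, which differ, so it is not in L ✗
- (B) abab splits into halves ab · ab, which are equal, so it is in L (w = ab) ✓
- (C) aab has odd length 3, so it cannot be written as ww and is not in L ✗

Only (B) abab is in L, so it is the only candidate that could play the role of s.
(In a complete proof one picks s in terms of the pumping length p so that |s| ≥ p is guaranteed; a fixed string like abab illustrates the shape of such an s.)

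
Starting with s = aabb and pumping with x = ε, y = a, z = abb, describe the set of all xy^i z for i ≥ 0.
{xy^i z : i ≥ 0} = {a^(i+1) b^2 : i ≥ 0} = {abb, aabb, aaabb, ...}

With x = ε, y = a, z = abb: Starting with aabb and pumping the first 'a' (z = abb keeps the second 'a'), we get strings with i+1 a's followed by 2 b's for i = 0, 1, 2, ...; note bb is not produced because z always contributes one a.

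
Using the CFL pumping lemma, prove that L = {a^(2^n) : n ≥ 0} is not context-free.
Assume for contradiction that L is context-free, and let p ≥ 1 be the pumping length given by the pumping lemma for CFLs.
Choose s = a^(2^p). Then s ∈ L and |s| = 2^p ≥ p.
By the CFL pumping lemma, s = uvxyz for some u, v, x, y, z with |vxy| ≤ p, |vy| ≥ 1, and uv^i xy^i z ∈ L for every i ≥ 0.
All symbols are a's, so only lengths matter: let k = |vy|, with 1 ≤ k ≤ |vxy| ≤ p < 2^p.

Take i = 2: |uv²xy²z| = 2^p + k, and 2^p < 2^p + k < 2^p + 2^p = 2^(p+1).
So the length lies strictly between consecutive powers of two and is not a power of 2; uv²xy²z ∉ L.

This contradicts the CFL pumping lemma, which requires uv^i xy^i z ∈ L for all i ≥ 0.
Hence L = {a^(2^n) : n ≥ 0} is not context-free. ∎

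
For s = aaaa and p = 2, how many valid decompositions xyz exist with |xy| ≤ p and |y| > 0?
3

For s = 'aaaa' with pumping length p = 2:

Constraints: |xy| ≤ 2, |y| > 0

Valid decompositions (|xy| ≤ p, |y| ≥ 1):
  • x='', y='a', z='aaa'
  • x='a', y='a', z='aa'
  • x='', y='aa', z='aa'

Total count: 3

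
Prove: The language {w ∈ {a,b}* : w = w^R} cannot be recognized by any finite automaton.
Assume for contradiction that L is regular, and let p ≥ 1 be the pumping length given by the pumping lemma.
Choose s = a^p b a^p. Then s ∈ L (it reads the same in both directions) and |s| = 2p + 1 ≥ p.
By the pumping lemma, s = xyz for some x, y, z with |xy| ≤ p, |y| ≥ 1, and xy^i z ∈ L for every i ≥ 0.
Since |xy| ≤ p and the first p symbols of s are all a's, y = a^k for some k with 1 ≤ k ≤ p.

Take i = 2: xy²z = a^(p + k) b a^p.
Its reversal is a^p b a^(p + k). These differ because the block of a's before the unique b has length p + k in one and p in the other, and p + k ≠ p since k ≥ 1. So xy²z is not a palindrome, i.e. xy²z ∉ L.

This contradicts the pumping lemma, which requires xy^i z ∈ L for all i ≥ 0.
Hence L = {w ∈ {a,b}* : w = w^R} is not regular. ∎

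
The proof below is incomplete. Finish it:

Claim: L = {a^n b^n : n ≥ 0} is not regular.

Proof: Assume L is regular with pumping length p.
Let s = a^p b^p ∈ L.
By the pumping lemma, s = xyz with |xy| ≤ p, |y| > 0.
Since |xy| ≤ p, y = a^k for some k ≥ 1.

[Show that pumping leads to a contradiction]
Consider xy²z = a^(p+k) b^p.

Since k ≥ 1, we have p + k > p.
So xy²z has more a's than b's: (p+k) a's vs p b's.
This means xy²z ∉ L because a^n b^n requires equal counts.

This contradicts the pumping lemma which states xy²z ∈ L.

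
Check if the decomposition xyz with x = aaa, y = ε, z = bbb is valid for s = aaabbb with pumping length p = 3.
Violated: |y| > 0

The decomposition x = aaa, y = ε, z = bbb for s = aaabbb with p = 3
violates the constraint: |y| > 0

|y| = 0, but the pumping lemma requires |y| > 0 (y must be non-empty).

Pumping lemma constraints:
1. xyz = s (decomposition is valid)
2. |xy| ≤ p
3. |y| > 0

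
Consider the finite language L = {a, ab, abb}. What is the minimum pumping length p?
p = 4

For a finite language L, the pumping lemma holds vacuously if p > max|s| for s ∈ L.

The longest string in L = {a, ab, abb} has length 3.
If p = 4, then no string s ∈ L has |s| ≥ p, so the condition is vacuously true.

The minimum pumping length is p = 4.

Why no smaller p works: for any p ≤ 3, the longest string s ∈ L has |s| = 3 ≥ p, so it would
have to be pumpable; but pumping up (i = 2, 3, ...) produces ever longer strings, which cannot all lie in the
finite language L. So the pumping property fails for every p ≤ 3.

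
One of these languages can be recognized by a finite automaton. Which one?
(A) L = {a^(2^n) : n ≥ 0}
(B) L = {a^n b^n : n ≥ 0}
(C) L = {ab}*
(C) {ab}*

(C) L = {ab}* is regular.

This can be recognized by a finite automaton (DFA/NFA).
Regular expressions like {ab}* define regular languages.

The other choices are not regular:
- {a^(2^n) : n ≥ 0}: After pumping, length is no longer a power of 2
- {a^n b^n : n ≥ 0}: After pumping, the number of a's and b's become unequal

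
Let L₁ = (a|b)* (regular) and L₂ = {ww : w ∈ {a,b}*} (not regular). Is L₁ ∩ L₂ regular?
No — L₁ ∩ L₂ is not regular.

(a|b)* is all strings over {a,b}, so L₁ ∩ L₂ = {ww : w ∈ {a,b}*} = L₂ itself, which is not regular (pump s = a^p b a^p b).

Note that the bare facts "L₁ regular, L₂ non-regular" do not settle the question by themselves: the closure of regular languages under ∪, ∩, complement and difference applies only when BOTH operands are regular. With a non-regular operand the result can come out regular or non-regular depending on the specific languages, so one has to work out L₁ ∩ L₂ for this particular pair, as above.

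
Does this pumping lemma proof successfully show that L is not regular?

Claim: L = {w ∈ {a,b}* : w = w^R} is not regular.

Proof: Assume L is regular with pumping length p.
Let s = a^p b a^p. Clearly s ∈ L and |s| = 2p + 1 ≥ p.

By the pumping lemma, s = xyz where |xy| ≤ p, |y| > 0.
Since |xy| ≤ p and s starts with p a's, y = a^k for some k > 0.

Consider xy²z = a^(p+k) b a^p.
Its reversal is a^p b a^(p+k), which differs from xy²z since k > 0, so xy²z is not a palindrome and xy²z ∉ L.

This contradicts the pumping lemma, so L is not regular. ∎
The proof is correct.

This proof is valid because:
1. s = a^p b a^p is in L and is chosen in terms of p, so |s| ≥ p holds for every p
2. The decomposition analysis is correct: |xy| ≤ p forces y to lie inside the leading a's
3. The contradiction is valid: a^(p+k) b a^p has more a's before the b than after it, so it is not a palindrome
4. The conclusion follows logically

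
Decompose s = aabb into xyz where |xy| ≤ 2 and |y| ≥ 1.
x = '', y = 'aa', z = 'bb'

For s = aabb and p = 2, one valid decomposition is:
- x = '' (length 0)
- y = 'aa' (length 2)
- z = 'bb' (length 2)

Verification:
- xyz = '' + 'aa' + 'bb' = aabb ✓
- |xy| = 2 ≤ 2 ✓
- |y| = 2 > 0 ✓

All pumping lemma constraints are satisfied.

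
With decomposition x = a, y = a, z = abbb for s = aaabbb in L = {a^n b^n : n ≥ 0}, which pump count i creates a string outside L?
i = 0

xy⁰z = a · ε · abbb = aabbb; aabbb has 2 a's and 3 b's; 2 ≠ 3, so it is not in L.
(Other choices also work, e.g. i = 2, 3; only i = 1 is guaranteed to stay in L since xy¹z = s.)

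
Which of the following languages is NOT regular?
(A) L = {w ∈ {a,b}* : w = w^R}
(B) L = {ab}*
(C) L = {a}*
(A) {w ∈ {a,b}* : w = w^R}

(A) L = {w ∈ {a,b}* : w = w^R} is NOT regular.

The pumping lemma can be used to prove this:
After pumping, the string is no longer symmetric

The other languages are regular because they can be recognized by finite automata.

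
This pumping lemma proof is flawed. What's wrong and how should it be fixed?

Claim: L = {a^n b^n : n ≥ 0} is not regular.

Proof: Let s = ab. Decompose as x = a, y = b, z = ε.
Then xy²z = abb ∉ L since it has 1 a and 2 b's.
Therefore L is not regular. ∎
Error: The string s = ab might be shorter than the pumping length p.

Correction: Choose s = a^p b^p to ensure |s| ≥ p. Also, the decomposition is wrong: with |xy| ≤ p, y cannot include b's when s starts with p a's.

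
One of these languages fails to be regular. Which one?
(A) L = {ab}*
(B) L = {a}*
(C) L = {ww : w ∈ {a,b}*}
(C) {ww : w ∈ {a,b}*}

(C) L = {ww : w ∈ {a,b}*} is NOT regular.

The pumping lemma can be used to prove this:
After pumping, the two halves no longer match

The other languages are regular because they can be recognized by finite automata.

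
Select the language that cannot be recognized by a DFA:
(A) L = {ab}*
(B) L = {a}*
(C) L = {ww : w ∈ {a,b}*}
(C) {ww : w ∈ {a,b}*}

(C) L = {ww : w ∈ {a,b}*} is NOT regular.

The pumping lemma can be used to prove this:
After pumping, the two halves no longer match

The other languages are regular because they can be recognized by finite automata.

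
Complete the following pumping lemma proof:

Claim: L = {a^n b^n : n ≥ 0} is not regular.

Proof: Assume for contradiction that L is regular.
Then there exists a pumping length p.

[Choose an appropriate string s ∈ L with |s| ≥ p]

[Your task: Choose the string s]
s = a^p b^p

This string is in L (has equal a's and b's) and has length 2p ≥ p.
Any decomposition xyz with |xy| ≤ p means y consists only of a's,
so pumping will unbalance the counts.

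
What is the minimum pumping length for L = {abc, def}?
p = 4

For a finite language L, the pumping lemma holds vacuously if p > max|s| for s ∈ L.

The longest string in L = {abc, def} has length 3.
If p = 4, then no string s ∈ L has |s| ≥ p, so the condition is vacuously true.

The minimum pumping length is p = 4.

Why no smaller p works: for any p ≤ 3, the longest string s ∈ L has |s| = 3 ≥ p, so it would
have to be pumpable; but pumping up (i = 2, 3, ...) produces ever longer strings, which cannot all lie in the
finite language L. So the pumping property fails for every p ≤ 3.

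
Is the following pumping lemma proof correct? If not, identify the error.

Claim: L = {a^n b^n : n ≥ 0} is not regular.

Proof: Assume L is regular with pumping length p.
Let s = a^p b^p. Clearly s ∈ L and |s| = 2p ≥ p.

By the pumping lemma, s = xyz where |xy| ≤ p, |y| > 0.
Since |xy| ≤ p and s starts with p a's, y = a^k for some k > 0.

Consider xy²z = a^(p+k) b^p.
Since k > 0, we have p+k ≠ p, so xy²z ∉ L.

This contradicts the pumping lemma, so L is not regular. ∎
The proof is correct.

This proof is valid because:
1. The string s = a^p b^p is correctly in L
2. The decomposition analysis is correct: y must consist only of a's
3. The contradiction is valid: pumping increases a's but not b's
4. The conclusion follows logically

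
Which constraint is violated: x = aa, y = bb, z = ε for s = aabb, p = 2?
Violated: |xy| ≤ p

The decomposition x = aa, y = bb, z = ε for s = aabb with p = 2
violates the constraint: |xy| ≤ p

|xy| = |aabb| = 4 > 2 = p. The decomposition puts too many characters in xy.

Pumping lemma constraints:
1. xyz = s (decomposition is valid)
2. |xy| ≤ p
3. |y| > 0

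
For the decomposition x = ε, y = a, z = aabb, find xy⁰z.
aabb

Given x = '', y = 'a', z = 'aabb' and i = 0:

xy^0z = x + y·y·...·y (0 times) + z
       = '' + 'a'^0 + 'aabb'
       = '' + '' + 'aabb'
       = 'aabb'

The pumped string is 'aabb' with length 4.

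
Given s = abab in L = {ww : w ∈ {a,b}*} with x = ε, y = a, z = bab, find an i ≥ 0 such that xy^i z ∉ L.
i = 2

xy²z = ε · aa · bab = aabab; aabab has odd length 5, so it cannot be written as ww and is not in L.
(Other choices also work, e.g. i = 0, 3; only i = 1 is guaranteed to stay in L since xy¹z = s.)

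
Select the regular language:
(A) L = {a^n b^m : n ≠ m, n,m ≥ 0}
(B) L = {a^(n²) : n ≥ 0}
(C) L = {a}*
(C) {a}*

(C) L = {a}* is regular.

This can be recognized by a finite automaton (DFA/NFA).
Regular expressions like {a}* define regular languages.

The other choices are not regular:
- {a^(n²) : n ≥ 0}: After pumping, length is no longer a perfect square
- {a^n b^m : n ≠ m, n,m ≥ 0}: After pumping a's, we can make n = m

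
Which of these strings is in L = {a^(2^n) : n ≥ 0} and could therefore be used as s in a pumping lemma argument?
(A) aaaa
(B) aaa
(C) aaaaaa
(A) aaaa

The pumping lemma is applied to a string s that lies in L, so first check membership of each option:
- (A) aaaa has length 4 = 2^2, so it is in L ✓
- (B) aaa has length 3, strictly between 2^1 = 2 and 2^2 = 4, so it is not in L ✗
- (C) aaaaaa has length 6, strictly between 2^2 = 4 and 2^3 = 8, so it is not in L ✗

Only (A) aaaa is in L, so it is the only candidate that could play the role of s.
(In a complete proof one picks s in terms of the pumping length p so that |s| ≥ p is guaranteed; a fixed string like aaaa illustrates the shape of such an s.)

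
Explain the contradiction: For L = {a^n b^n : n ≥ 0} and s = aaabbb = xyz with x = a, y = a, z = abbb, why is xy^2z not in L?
xy²z = aaaabbb ∉ L

Pumping with i = 2 replaces y = a by y² = aa:
- Original: s = xyz = aaabbb; aaabbb = a^3 b^3 has equal counts (3 = 3), so it is in L
- Pumped: xy²z = a · aa · abbb = aaaabbb
- aaaabbb has 4 a's and 3 b's; 4 ≠ 3, so it is not in L

The pumping lemma would require xy²z ∈ L, so this decomposition yields a contradiction.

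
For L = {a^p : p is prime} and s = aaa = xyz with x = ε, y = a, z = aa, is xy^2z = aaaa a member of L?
No

xy²z = ε · aa · aa = aaaa.
aaaa has length 4 = 2 × 2, which is not prime, so it is not in L.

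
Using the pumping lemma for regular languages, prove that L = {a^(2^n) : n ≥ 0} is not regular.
Assume for contradiction that L is regular, and let p ≥ 1 be the pumping length given by the pumping lemma.
Choose s = a^(2^p). Then s ∈ L and |s| = 2^p ≥ p.
By the pumping lemma, s = xyz for some x, y, z with |xy| ≤ p, |y| ≥ 1, and xy^i z ∈ L for every i ≥ 0.
Here y = a^k for some k with 1 ≤ k ≤ |xy| ≤ p, and p < 2^p.

Take i = 2: |xy²z| = 2^p + k.
Now 2^p < 2^p + k ≤ 2^p + p < 2^p + 2^p = 2^(p+1).
So |xy²z| lies strictly between the consecutive powers of two 2^p and 2^(p+1), hence is not a power of 2, and xy²z ∉ L.

This contradicts the pumping lemma, which requires xy^i z ∈ L for all i ≥ 0.
Hence L = {a^(2^n) : n ≥ 0} is not regular. ∎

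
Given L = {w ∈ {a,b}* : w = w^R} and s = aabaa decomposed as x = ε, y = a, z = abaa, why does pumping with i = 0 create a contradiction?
xy⁰z = abaa ∉ L

Pumping with i = 0 replaces y = a by y⁰ = ε:
- Original: s = xyz = aabaa; aabaa reversed is aabaa, the same string, so it is a palindrome and is in L
- Pumped: xy⁰z = ε · ε · abaa = abaa
- abaa reversed is aaba ≠ abaa, so it is not a palindrome and is not in L

The pumping lemma would require xy⁰z ∈ L, so this decomposition yields a contradiction.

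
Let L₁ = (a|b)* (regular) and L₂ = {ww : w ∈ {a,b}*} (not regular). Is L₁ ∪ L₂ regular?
Yes — L₁ ∪ L₂ is regular.

{ww} ⊆ (a|b)*, so L₁ ∪ L₂ = (a|b)*, which is regular.

Note that the bare facts "L₁ regular, L₂ non-regular" do not settle the question by themselves: the closure of regular languages under ∪, ∩, complement and difference applies only when BOTH operands are regular. With a non-regular operand the result can come out regular or non-regular depending on the specific languages, so one has to work out L₁ ∪ L₂ for this particular pair, as above.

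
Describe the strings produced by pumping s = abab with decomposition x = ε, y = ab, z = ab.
{xy^i z : i ≥ 0} = {(ab)^(i+1) : i ≥ 0} = {ab, abab, ababab, ...}

With x = ε, y = ab, z = ab: Pumping 'ab' gives strings of alternating a's and b's.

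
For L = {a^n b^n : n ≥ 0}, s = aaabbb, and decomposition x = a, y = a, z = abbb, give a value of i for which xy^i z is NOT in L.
i = 2

xy²z = a · aa · abbb = aaaabbb; aaaabbb has 4 a's and 3 b's; 4 ≠ 3, so it is not in L.
(Other choices also work, e.g. i = 0, 3; only i = 1 is guaranteed to stay in L since xy¹z = s.)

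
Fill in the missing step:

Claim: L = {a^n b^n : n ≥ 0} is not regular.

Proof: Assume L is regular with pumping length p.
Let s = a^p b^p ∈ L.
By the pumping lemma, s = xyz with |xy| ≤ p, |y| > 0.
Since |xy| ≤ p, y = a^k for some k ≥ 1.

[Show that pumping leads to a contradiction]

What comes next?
Consider xy²z = a^(p+k) b^p.

Since k ≥ 1, we have p + k > p.
So xy²z has more a's than b's: (p+k) a's vs p b's.
This means xy²z ∉ L because a^n b^n requires equal counts.

This contradicts the pumping lemma which states xy²z ∈ L.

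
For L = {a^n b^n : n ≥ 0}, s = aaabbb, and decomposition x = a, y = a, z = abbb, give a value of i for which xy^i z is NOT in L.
i = 2

xy²z = a · aa · abbb = aaaabbb; aaaabbb has 4 a's and 3 b's; 4 ≠ 3, so it is not in L.
(Other choices also work, e.g. i = 0, 3; only i = 1 is guaranteed to stay in L since xy¹z = s.)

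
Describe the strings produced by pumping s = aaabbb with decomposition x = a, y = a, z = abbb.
{xy^i z : i ≥ 0} = {a^(2+i) b^3 : i ≥ 0} = {aabbb, aaabbb, aaaabbb, ...}

With x = a, y = a, z = abbb: Starting with aaabbb and pumping the second 'a', we get strings with 2+i a's followed by 3 b's for i = 0, 1, 2, ...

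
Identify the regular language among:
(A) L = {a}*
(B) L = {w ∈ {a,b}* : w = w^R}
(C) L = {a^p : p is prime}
(A) {a}*

(A) L = {a}* is regular.

This can be recognized by a finite automaton (DFA/NFA).
Regular expressions like {a}* define regular languages.

The other choices are not regular:
- {a^p : p is prime}: After pumping, the length becomes composite
- {w ∈ {a,b}* : w = w^R}: After pumping, the string is no longer symmetric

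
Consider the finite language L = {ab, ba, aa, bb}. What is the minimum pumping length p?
p = 3

For a finite language L, the pumping lemma holds vacuously if p > max|s| for s ∈ L.

The longest string in L = {ab, ba, aa, bb} has length 2.
If p = 3, then no string s ∈ L has |s| ≥ p, so the condition is vacuously true.

The minimum pumping length is p = 3.

Why no smaller p works: for any p ≤ 2, the longest string s ∈ L has |s| = 2 ≥ p, so it would
have to be pumpable; but pumping up (i = 2, 3, ...) produces ever longer strings, which cannot all lie in the
finite language L. So the pumping property fails for every p ≤ 2.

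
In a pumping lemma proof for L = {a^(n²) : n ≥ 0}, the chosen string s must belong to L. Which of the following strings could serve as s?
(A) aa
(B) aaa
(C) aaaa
(C) aaaa

The pumping lemma is applied to a string s that lies in L, so first check membership of each option:
- (A) aa has length 2, strictly between 1² = 1 and 2² = 4, so it is not in L ✗
- (B) aaa has length 3, strictly between 1² = 1 and 2² = 4, so it is not in L ✗
- (C) aaaa has length 4 = 2², a perfect square, so it is in L ✓

Only (C) aaaa is in L, so it is the only candidate that could play the role of s.
(In a complete proof one picks s in terms of the pumping length p so that |s| ≥ p is guaranteed; a fixed string like aaaa illustrates the shape of such an s.)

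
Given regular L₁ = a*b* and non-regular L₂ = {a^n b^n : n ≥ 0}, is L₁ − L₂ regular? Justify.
No — L₁ − L₂ is not regular.

a*b* − {a^n b^n} = {a^n b^m : n ≠ m}. If this were regular, then its complement intersected with a*b*, namely {a^n b^n : n ≥ 0}, would be regular too (closure under complement and intersection) — contradiction. So L₁ − L₂ is not regular.

Note that the bare facts "L₁ regular, L₂ non-regular" do not settle the question by themselves: the closure of regular languages under ∪, ∩, complement and difference applies only when BOTH operands are regular. With a non-regular operand the result can come out regular or non-regular depending on the specific languages, so one has to work out L₁ − L₂ for this particular pair, as above.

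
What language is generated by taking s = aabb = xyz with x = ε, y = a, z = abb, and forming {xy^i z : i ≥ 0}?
{xy^i z : i ≥ 0} = {a^(i+1) b^2 : i ≥ 0} = {abb, aabb, aaabb, ...}

With x = ε, y = a, z = abb: Starting with aabb and pumping the first 'a' (z = abb keeps the second 'a'), we get strings with i+1 a's followed by 2 b's for i = 0, 1, 2, ...; note bb is not produced because z always contributes one a.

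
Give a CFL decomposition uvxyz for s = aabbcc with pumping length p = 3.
u='aa', v='b', x='b', y='c', z='c'

For s = aabbcc with pumping length p = 3:

One valid decomposition:
- u = 'aa'
- v = 'b'
- x = 'b'
- y = 'c'
- z = 'c'

Verification:
- uvxyz = 'aa' + 'b' + 'b' + 'c' + 'c' = aabbcc ✓
- |vxy| = |'bbc'| = 3 ≤ 3 ✓
- |vy| = |'bc'| = 2 > 0 ✓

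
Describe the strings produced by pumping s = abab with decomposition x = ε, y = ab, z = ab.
{xy^i z : i ≥ 0} = {(ab)^(i+1) : i ≥ 0} = {ab, abab, ababab, ...}

With x = ε, y = ab, z = ab: Pumping 'ab' gives strings of alternating a's and b's.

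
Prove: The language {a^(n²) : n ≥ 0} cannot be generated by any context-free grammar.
Assume for contradiction that L is context-free, and let p ≥ 1 be the pumping length given by the pumping lemma for CFLs.
Choose s = a^(p²). Then s ∈ L and |s| = p² ≥ p.
By the CFL pumping lemma, s = uvxyz for some u, v, x, y, z with |vxy| ≤ p, |vy| ≥ 1, and uv^i xy^i z ∈ L for every i ≥ 0.
All symbols are a's, so only lengths matter: let k = |vy|, with 1 ≤ k ≤ |vxy| ≤ p.

Take i = 2: |uv²xy²z| = p² + k, and p² < p² + k ≤ p² + p < (p + 1)².
So the length lies strictly between consecutive squares and is not a perfect square; uv²xy²z ∉ L.

This contradicts the CFL pumping lemma, which requires uv^i xy^i z ∈ L for all i ≥ 0.
Hence L = {a^(n²) : n ≥ 0} is not context-free. ∎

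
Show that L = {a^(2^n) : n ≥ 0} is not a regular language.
Assume for contradiction that L is regular, and let p ≥ 1 be the pumping length given by the pumping lemma.
Choose s = a^(2^p). Then s ∈ L and |s| = 2^p ≥ p.
By the pumping lemma, s = xyz for some x, y, z with |xy| ≤ p, |y| ≥ 1, and xy^i z ∈ L for every i ≥ 0.
Here y = a^k for some k with 1 ≤ k ≤ |xy| ≤ p, and p < 2^p.

Take i = 2: |xy²z| = 2^p + k.
Now 2^p < 2^p + k ≤ 2^p + p < 2^p + 2^p = 2^(p+1).
So |xy²z| lies strictly between the consecutive powers of two 2^p and 2^(p+1), hence is not a power of 2, and xy²z ∉ L.

This contradicts the pumping lemma, which requires xy^i z ∈ L for all i ≥ 0.
Hence L = {a^(2^n) : n ≥ 0} is not regular. ∎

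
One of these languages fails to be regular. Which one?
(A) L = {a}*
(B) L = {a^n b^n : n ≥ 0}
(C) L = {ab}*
(B) {a^n b^n : n ≥ 0}

(B) L = {a^n b^n : n ≥ 0} is NOT regular.

The pumping lemma can be used to prove this:
After pumping, the number of a's and b's become unequal

The other languages are regular because they can be recognized by finite automata.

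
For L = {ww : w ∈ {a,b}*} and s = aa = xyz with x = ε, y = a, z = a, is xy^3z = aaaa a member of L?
Yes

xy³z = ε · aaa · a = aaaa.
aaaa splits into halves aa · aa, which are equal, so it is in L (w = aa).
(A single pumped string landing in L is not a contradiction by itself; a non-regularity proof needs some i for which xy^i z ∉ L, for every admissible decomposition.)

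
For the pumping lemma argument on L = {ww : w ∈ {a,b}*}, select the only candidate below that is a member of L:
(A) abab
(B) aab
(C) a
(A) abab

The pumping lemma is applied to a string s that lies in L, so first check membership of each option:
- (A) abab splits into halves ab · ab, which are equal, so it is in L (w = ab) ✓
- (B) aab has odd length 3, so it cannot be written as ww and is not in L ✗
- (C) a has odd length 1, so it cannot be written as ww and is not in L ✗

Only (A) abab is in L, so it is the only candidate that could play the role of s.
(In a complete proof one picks s in terms of the pumping length p so that |s| ≥ p is guaranteed; a fixed string like abab illustrates the shape of such an s.)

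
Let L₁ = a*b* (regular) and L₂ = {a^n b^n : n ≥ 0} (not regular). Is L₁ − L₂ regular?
No — L₁ − L₂ is not regular.

a*b* − {a^n b^n} = {a^n b^m : n ≠ m}. If this were regular, then its complement intersected with a*b*, namely {a^n b^n : n ≥ 0}, would be regular too (closure under complement and intersection) — contradiction. So L₁ − L₂ is not regular.

Note that the bare facts "L₁ regular, L₂ non-regular" do not settle the question by themselves: the closure of regular languages under ∪, ∩, complement and difference applies only when BOTH operands are regular. With a non-regular operand the result can come out regular or non-regular depending on the specific languages, so one has to work out L₁ − L₂ for this particular pair, as above.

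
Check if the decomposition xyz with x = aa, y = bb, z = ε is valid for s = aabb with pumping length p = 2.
Violated: |xy| ≤ p

The decomposition x = aa, y = bb, z = ε for s = aabb with p = 2
violates the constraint: |xy| ≤ p

|xy| = |aabb| = 4 > 2 = p. The decomposition puts too many characters in xy.

Pumping lemma constraints:
1. xyz = s (decomposition is valid)
2. |xy| ≤ p
3. |y| > 0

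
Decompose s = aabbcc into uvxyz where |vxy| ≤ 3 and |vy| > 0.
u='aa', v='b', x='b', y='c', z='c'

For s = aabbcc with pumping length p = 3:

One valid decomposition:
- u = 'aa'
- v = 'b'
- x = 'b'
- y = 'c'
- z = 'c'

Verification:
- uvxyz = 'aa' + 'b' + 'b' + 'c' + 'c' = aabbcc ✓
- |vxy| = |'bbc'| = 3 ≤ 3 ✓
- |vy| = |'bc'| = 2 > 0 ✓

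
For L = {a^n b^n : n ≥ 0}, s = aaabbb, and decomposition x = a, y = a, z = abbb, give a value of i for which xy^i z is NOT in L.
i = 0

xy⁰z = a · ε · abbb = aabbb; aabbb has 2 a's and 3 b's; 2 ≠ 3, so it is not in L.
(Other choices also work, e.g. i = 2, 3; only i = 1 is guaranteed to stay in L since xy¹z = s.)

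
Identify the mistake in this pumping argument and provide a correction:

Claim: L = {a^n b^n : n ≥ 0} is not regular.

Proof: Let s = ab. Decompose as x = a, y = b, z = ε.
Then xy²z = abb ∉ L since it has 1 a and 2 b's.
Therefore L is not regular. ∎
Error: The string s = ab might be shorter than the pumping length p.

Correction: Choose s = a^p b^p to ensure |s| ≥ p. Also, the decomposition is wrong: with |xy| ≤ p, y cannot include b's when s starts with p a's.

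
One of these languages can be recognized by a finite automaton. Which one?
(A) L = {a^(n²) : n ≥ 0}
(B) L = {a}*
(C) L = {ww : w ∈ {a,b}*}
(B) {a}*

(B) L = {a}* is regular.

This can be recognized by a finite automaton (DFA/NFA).
Regular expressions like {a}* define regular languages.

The other choices are not regular:
- {ww : w ∈ {a,b}*}: After pumping, the two halves no longer match
- {a^(n²) : n ≥ 0}: After pumping, length is no longer a perfect square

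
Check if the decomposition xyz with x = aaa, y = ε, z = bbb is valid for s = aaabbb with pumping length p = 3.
Violated: |y| > 0

The decomposition x = aaa, y = ε, z = bbb for s = aaabbb with p = 3
violates the constraint: |y| > 0

|y| = 0, but the pumping lemma requires |y| > 0 (y must be non-empty).

Pumping lemma constraints:
1. xyz = s (decomposition is valid)
2. |xy| ≤ p
3. |y| > 0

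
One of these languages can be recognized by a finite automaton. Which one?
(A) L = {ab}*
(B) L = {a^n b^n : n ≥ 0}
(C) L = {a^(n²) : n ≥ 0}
(A) {ab}*

(A) L = {ab}* is regular.

This can be recognized by a finite automaton (DFA/NFA).
Regular expressions like {ab}* define regular languages.

The other choices are not regular:
- {a^(n²) : n ≥ 0}: After pumping, length is no longer a perfect square
- {a^n b^n : n ≥ 0}: After pumping, the number of a's and b's become unequal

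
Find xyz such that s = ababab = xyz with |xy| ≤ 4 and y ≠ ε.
x = 'a', y = 'ba', z = 'bab'

For s = ababab and p = 4, one valid decomposition is:
- x = 'a' (length 1)
- y = 'ba' (length 2)
- z = 'bab' (length 3)

Verification:
- xyz = 'a' + 'ba' + 'bab' = ababab ✓
- |xy| = 3 ≤ 4 ✓
- |y| = 2 > 0 ✓

All pumping lemma constraints are satisfied.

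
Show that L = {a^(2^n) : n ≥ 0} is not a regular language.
Assume for contradiction that L is regular, and let p ≥ 1 be the pumping length given by the pumping lemma.
Choose s = a^(2^p). Then s ∈ L and |s| = 2^p ≥ p.
By the pumping lemma, s = xyz for some x, y, z with |xy| ≤ p, |y| ≥ 1, and xy^i z ∈ L for every i ≥ 0.
Here y = a^k for some k with 1 ≤ k ≤ |xy| ≤ p, and p < 2^p.

Take i = 2: |xy²z| = 2^p + k.
Now 2^p < 2^p + k ≤ 2^p + p < 2^p + 2^p = 2^(p+1).
So |xy²z| lies strictly between the consecutive powers of two 2^p and 2^(p+1), hence is not a power of 2, and xy²z ∉ L.

This contradicts the pumping lemma, which requires xy^i z ∈ L for all i ≥ 0.
Hence L = {a^(2^n) : n ≥ 0} is not regular. ∎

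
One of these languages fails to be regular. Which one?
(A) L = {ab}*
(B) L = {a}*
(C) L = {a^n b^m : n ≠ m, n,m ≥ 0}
(C) {a^n b^m : n ≠ m, n,m ≥ 0}

(C) L = {a^n b^m : n ≠ m, n,m ≥ 0} is NOT regular.

The pumping lemma can be used to prove this:
After pumping a's, we can make n = m

The other languages are regular because they can be recognized by finite automata.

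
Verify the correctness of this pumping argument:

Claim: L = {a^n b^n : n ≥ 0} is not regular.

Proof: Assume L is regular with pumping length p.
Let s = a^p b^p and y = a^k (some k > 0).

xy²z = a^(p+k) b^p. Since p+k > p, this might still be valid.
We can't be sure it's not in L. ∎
The proof is INCORRECT.

Error: The conclusion is wrong.
xy²z = a^(p+k) b^p is definitely NOT in L because the number of a's (p+k) ≠ number of b's (p).
The proof incorrectly doubts what is actually a valid contradiction.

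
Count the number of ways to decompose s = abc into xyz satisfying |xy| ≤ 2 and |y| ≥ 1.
3

For s = 'abc' with pumping length p = 2:

Constraints: |xy| ≤ 2, |y| > 0

Valid decompositions (|xy| ≤ p, |y| ≥ 1):
  • x='', y='a', z='bc'
  • x='a', y='b', z='c'
  • x='', y='ab', z='c'

Total count: 3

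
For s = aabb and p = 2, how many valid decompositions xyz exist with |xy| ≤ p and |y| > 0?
3

For s = 'aabb' with pumping length p = 2:

Constraints: |xy| ≤ 2, |y| > 0

Valid decompositions (|xy| ≤ p, |y| ≥ 1):
  • x='', y='a', z='abb'
  • x='a', y='a', z='bb'
  • x='', y='aa', z='bb'

Total count: 3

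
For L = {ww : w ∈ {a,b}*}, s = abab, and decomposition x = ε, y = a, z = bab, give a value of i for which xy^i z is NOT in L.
i = 0

xy⁰z = ε · ε · bab = bab; bab has odd length 3, so it cannot be written as ww and is not in L.
(Other choices also work, e.g. i = 2, 3; only i = 1 is guaranteed to stay in L since xy¹z = s.)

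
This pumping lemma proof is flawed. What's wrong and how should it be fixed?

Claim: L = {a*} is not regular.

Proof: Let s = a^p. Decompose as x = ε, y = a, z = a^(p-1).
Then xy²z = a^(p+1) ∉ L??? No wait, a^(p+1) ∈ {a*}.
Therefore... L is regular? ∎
Error: The proof attempts to show a*  is not regular, but a* IS regular!

Correction: a* is a regular language (recognized by a simple DFA with one accepting state and self-loop on 'a'). The pumping lemma can only prove non-regularity, not regularity. For regular languages, pumping always works.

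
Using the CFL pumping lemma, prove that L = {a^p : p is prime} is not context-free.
Assume for contradiction that L is context-free, and let p ≥ 1 be the pumping length given by the pumping lemma for CFLs.
Choose a prime q with q ≥ p and let s = a^q. Then s ∈ L and |s| = q ≥ p.
By the CFL pumping lemma, s = uvxyz for some u, v, x, y, z with |vxy| ≤ p, |vy| ≥ 1, and uv^i xy^i z ∈ L for every i ≥ 0.
All symbols are a's, so only lengths matter: let k = |vy|, with 1 ≤ k ≤ p. Then |uv^i xy^i z| = q + (i − 1)k.

Take i = q + 1: the length is q + qk = q(k + 1).
Both factors satisfy q ≥ 2 and k + 1 ≥ 2, so q(k + 1) is composite and uv^(q+1) xy^(q+1) z ∉ L.

This contradicts the CFL pumping lemma, which requires uv^i xy^i z ∈ L for all i ≥ 0.
Hence L = {a^p : p is prime} is not context-free. ∎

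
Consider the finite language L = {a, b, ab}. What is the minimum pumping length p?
p = 3

For a finite language L, the pumping lemma holds vacuously if p > max|s| for s ∈ L.

The longest string in L = {a, b, ab} has length 2.
If p = 3, then no string s ∈ L has |s| ≥ p, so the condition is vacuously true.

The minimum pumping length is p = 3.

Why no smaller p works: for any p ≤ 2, the longest string s ∈ L has |s| = 2 ≥ p, so it would
have to be pumpable; but pumping up (i = 2, 3, ...) produces ever longer strings, which cannot all lie in the
finite language L. So the pumping property fails for every p ≤ 2.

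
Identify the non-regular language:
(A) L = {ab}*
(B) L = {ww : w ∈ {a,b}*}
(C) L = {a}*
(B) {ww : w ∈ {a,b}*}

(B) L = {ww : w ∈ {a,b}*} is NOT regular.

The pumping lemma can be used to prove this:
After pumping, the two halves no longer match

The other languages are regular because they can be recognized by finite automata.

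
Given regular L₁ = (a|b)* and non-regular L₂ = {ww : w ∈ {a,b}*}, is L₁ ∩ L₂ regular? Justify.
No — L₁ ∩ L₂ is not regular.

(a|b)* is all strings over {a,b}, so L₁ ∩ L₂ = {ww : w ∈ {a,b}*} = L₂ itself, which is not regular (pump s = a^p b a^p b).

Note that the bare facts "L₁ regular, L₂ non-regular" do not settle the question by themselves: the closure of regular languages under ∪, ∩, complement and difference applies only when BOTH operands are regular. With a non-regular operand the result can come out regular or non-regular depending on the specific languages, so one has to work out L₁ ∩ L₂ for this particular pair, as above.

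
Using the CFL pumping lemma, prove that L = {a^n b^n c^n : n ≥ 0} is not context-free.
Assume for contradiction that L is context-free, and let p ≥ 1 be the pumping length given by the pumping lemma for CFLs.
Choose s = a^p b^p c^p. Then s ∈ L and |s| = 3p ≥ p.
By the CFL pumping lemma, s = uvxyz for some u, v, x, y, z with |vxy| ≤ p, |vy| ≥ 1, and uv^i xy^i z ∈ L for every i ≥ 0.

Because |vxy| ≤ p, the window vxy cannot contain both an a and a c: any substring of s containing both must include the entire block b^p plus at least one a and one c, so it has length ≥ p + 2 > p.
Hence at least one of the letters a, c does not occur in vy at all.

Take i = 0: the string uxz is obtained from s by deleting |vy| ≥ 1 symbols, so |uxz| = 3p − |vy| < 3p.
But the letter (a or c) that does not occur in vy still occurs exactly p times in uxz. Every string of L with exactly p copies of some letter is a^p b^p c^p, of length 3p. Since |uxz| < 3p, uxz ∉ L.

This contradicts the CFL pumping lemma, which requires uv^i xy^i z ∈ L for all i ≥ 0.
Hence L = {a^n b^n c^n : n ≥ 0} is not context-free. ∎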